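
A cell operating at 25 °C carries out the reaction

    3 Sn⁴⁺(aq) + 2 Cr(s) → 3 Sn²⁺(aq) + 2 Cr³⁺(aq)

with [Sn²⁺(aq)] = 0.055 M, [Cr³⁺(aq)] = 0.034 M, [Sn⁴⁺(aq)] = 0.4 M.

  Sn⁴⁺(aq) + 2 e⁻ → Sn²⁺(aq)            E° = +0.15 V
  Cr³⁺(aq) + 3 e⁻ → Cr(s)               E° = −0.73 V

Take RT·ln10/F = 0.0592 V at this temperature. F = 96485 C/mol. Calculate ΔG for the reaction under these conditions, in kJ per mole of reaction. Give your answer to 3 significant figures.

With Sn⁴⁺/Sn²⁺ reduced at the cathode, E°cell = +0.15 − (−0.73) = +0.88 V and n = 6.
The reaction quotient is ([Sn²⁺(aq)]^3·[Cr³⁺(aq)]^2) / [Sn⁴⁺(aq)]^3 = 3.01×10^−6; by Nernst, E = +0.88 − (0.0592/6)(−5.522) = +0.9345 V.
ΔG = −nFE = −(6)(96485)(+0.9345) J/mol = −541 kJ/mol.

−541 kJ/mol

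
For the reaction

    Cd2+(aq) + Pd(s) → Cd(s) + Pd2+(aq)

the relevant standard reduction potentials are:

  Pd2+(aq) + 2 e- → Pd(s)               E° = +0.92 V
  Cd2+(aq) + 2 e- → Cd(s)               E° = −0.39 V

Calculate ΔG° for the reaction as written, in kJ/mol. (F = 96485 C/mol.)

In the reaction as written Cd2+(aq) is reduced, so the Cd²⁺/Cd couple is the cathode and Pd²⁺/Pd is the anode.
E°cell = −0.39 − (+0.92) = −1.31 V; balancing electrons gives n = 2.
ΔG° = −nFE°cell = −(2)(96485)(−1.31) J/mol = +253 kJ/mol.

+253 kJ/mol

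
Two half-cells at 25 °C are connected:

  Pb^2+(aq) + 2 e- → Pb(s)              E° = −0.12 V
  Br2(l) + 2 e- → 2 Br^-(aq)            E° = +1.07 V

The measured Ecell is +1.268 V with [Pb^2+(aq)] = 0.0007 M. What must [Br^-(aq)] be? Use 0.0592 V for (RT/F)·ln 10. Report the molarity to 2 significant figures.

The Br₂/Br⁻ couple has the larger reduction potential, so it is the cathode: E°cell = +1.07 − (−0.12) = +1.19 V and n = 2.
From the Nernst equation, log Q = n(E° − E)/0.0592 = 2·(+1.19 − (+1.268))/0.0592 = −2.635.
Balancing electrons gives Br2(l) + Pb(s) → 2 Br^-(aq) + Pb^2+(aq); thus Q = [Br^-(aq)]^2·[Pb^2+(aq)].
Solving for the unknown gives log [Br^-(aq)] = 0.260, so [Br^-(aq)] ≈ 1.8 M.

1.8 M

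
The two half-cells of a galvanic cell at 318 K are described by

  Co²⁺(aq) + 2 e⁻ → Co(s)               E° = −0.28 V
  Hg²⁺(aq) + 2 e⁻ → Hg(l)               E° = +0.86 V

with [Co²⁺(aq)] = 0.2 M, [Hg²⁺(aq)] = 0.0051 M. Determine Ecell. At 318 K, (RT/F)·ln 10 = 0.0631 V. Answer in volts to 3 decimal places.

The Hg²⁺/Hg couple has the more positive E°, so it is the cathode; Co²⁺/Co is the anode.
The standard potential is +0.86 − (−0.28) = +1.14 V and the balanced reaction transfers n = 2 electrons.
For the overall reaction Hg²⁺(aq) + Co(s) → Hg(l) + Co²⁺(aq), Q = [Co²⁺(aq)] / [Hg²⁺(aq)] = 39.2, giving log Q = 1.593.
Applying E = E° − (RT ln10/nF)·log Q gives +1.14 − (0.0631/2)(1.593) = +1.090 V.

+1.090 V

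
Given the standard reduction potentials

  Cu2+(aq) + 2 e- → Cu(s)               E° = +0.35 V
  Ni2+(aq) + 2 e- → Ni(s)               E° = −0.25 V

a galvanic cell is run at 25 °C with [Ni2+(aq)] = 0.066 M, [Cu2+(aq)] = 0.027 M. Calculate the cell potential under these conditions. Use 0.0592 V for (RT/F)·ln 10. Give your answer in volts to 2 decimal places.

+0.59 V

The Cu²⁺/Cu couple has the more positive E°, so it is the cathode; Ni²⁺/Ni is the anode.
E°cell = E°cat − E°an = +0.35 − (−0.25) = +0.60 V; n = 2.
The balanced reaction is Cu2+(aq) + Ni(s) → Cu(s) + Ni2+(aq), so Q = [Ni2+(aq)] / [Cu2+(aq)] = 2.44 and log Q = 0.388.
E = E° − (0.0592/n)·log Q = +0.60 − (0.0592/2)(0.388) = +0.59 V.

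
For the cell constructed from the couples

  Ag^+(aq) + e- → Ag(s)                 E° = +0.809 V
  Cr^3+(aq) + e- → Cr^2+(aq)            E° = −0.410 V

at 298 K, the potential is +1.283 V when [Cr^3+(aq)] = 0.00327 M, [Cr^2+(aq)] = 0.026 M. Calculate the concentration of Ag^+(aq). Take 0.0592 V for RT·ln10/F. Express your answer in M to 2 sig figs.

1.5 M

The Ag⁺/Ag couple has the larger reduction potential, so it is the cathode: E°cell = +0.809 − (−0.410) = +1.219 V and n = 1.
Rearranging E = E° − (0.0592/n)·log Q gives log Q = 1(+1.219 − (+1.283))/0.0592 = −1.081.
Balancing electrons gives Ag^+(aq) + Cr^2+(aq) → Ag(s) + Cr^3+(aq); thus Q = [Cr^3+(aq)] / ([Ag^+(aq)]·[Cr^2+(aq)]).
Solving for the unknown gives log [Ag^+(aq)] = 0.181, so [Ag^+(aq)] ≈ 1.5 M.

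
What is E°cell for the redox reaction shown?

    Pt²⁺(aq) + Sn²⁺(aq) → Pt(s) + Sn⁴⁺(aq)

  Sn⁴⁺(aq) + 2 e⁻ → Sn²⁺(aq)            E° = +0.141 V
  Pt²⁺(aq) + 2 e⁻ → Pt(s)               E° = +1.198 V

+1.057 V

In the reaction as written, Pt²⁺(aq) is reduced (cathode) and Sn⁴⁺(aq) is produced by oxidation at the anode.
E°cell = E°(cathode) − E°(anode) = +1.198 − (+0.141) = +1.057 V.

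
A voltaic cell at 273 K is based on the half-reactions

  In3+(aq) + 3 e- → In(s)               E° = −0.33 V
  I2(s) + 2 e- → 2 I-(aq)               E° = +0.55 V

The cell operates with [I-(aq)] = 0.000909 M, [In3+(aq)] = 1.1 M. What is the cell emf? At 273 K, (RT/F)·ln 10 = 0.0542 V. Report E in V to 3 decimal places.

I₂/I⁻ is reduced (cathode, E° = +0.55 V) and In³⁺/In is oxidized (anode).
E°cell = E°cat − E°an = +0.55 − (−0.33) = +0.88 V; n = 6.
Balancing gives 3 I2(s) + 2 In(s) → 6 I-(aq) + 2 In3+(aq); hence Q = [I-(aq)]^6·[In3+(aq)]^2 = 6.83×10^−19 (log Q = −18.166).
Applying E = E° − (RT ln10/nF)·log Q gives +0.88 − (0.0542/6)(−18.166) = +1.044 V.

+1.044 V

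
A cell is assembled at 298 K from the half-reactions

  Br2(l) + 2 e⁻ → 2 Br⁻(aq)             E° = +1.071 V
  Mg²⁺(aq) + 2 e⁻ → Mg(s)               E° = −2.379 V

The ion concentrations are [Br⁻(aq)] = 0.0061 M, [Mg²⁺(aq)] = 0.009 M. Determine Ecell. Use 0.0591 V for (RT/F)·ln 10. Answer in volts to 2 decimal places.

Br₂/Br⁻ is reduced (cathode, E° = +1.071 V) and Mg²⁺/Mg is oxidized (anode).
E°cell = +1.071 − (−2.379) = +3.450 V, with n = 2 electrons transferred.
For the overall reaction Br2(l) + Mg(s) → 2 Br⁻(aq) + Mg²⁺(aq), Q = [Br⁻(aq)]^2·[Mg²⁺(aq)] = 3.35×10^−7, giving log Q = −6.475.
E = E° − (0.0591/n)·log Q = +3.450 − (0.0591/2)(−6.475) = +3.64 V.

+3.64 V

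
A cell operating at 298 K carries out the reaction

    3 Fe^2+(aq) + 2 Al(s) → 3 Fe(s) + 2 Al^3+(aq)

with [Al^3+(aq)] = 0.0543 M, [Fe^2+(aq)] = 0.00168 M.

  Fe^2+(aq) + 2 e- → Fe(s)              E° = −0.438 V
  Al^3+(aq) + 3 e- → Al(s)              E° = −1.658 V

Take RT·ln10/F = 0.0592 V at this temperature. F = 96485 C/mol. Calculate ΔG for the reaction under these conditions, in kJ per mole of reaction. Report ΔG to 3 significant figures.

−673 kJ/mol

The standard cell potential is −0.438 − (−1.658) = +1.220 V, with n = 6 electrons in the balanced equation.
The reaction quotient is [Al^3+(aq)]^2 / [Fe^2+(aq)]^3 = 6.22×10^5; by Nernst, E = +1.220 − (0.0592/6)(5.794) = +1.1628 V.
Finally ΔG = −nFE = −(6)(96485 C/mol)(+1.1628 V) = −673 kJ/mol.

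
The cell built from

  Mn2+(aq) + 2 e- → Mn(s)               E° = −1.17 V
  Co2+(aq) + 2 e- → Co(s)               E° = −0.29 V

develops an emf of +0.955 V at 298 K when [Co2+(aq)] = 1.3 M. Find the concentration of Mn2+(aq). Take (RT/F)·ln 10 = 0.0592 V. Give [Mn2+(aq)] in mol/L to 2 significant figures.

Co²⁺/Co is the cathode (higher E°); E°cell = −0.29 − (−1.17) = +0.88 V with n = 2.
Since E = E° − (0.0592/n)·log Q, log Q = n(E° − E)/0.0592 = −2.534.
For Co2+(aq) + Mn(s) → Co(s) + Mn2+(aq), the reaction quotient is Q = [Mn2+(aq)] / [Co2+(aq)].
Substituting the known concentrations and solving, log [Mn2+(aq)] = −2.420 and [Mn2+(aq)] = 0.0038 M.

0.0038 M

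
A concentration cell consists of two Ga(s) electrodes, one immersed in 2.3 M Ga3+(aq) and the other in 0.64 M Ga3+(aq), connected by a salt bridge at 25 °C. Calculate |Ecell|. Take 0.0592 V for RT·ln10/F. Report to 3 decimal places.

0.011 V

For a concentration cell E°cell = 0, since both electrodes use the same couple.
The compartment with the higher Ga3+(aq) concentration (2.3 M) acts as the cathode; ions are reduced there and produced at the dilute (0.64 M) anode.
With n = 3, Ecell = −(0.0592/3)·log([dilute]/[conc]) = −(0.0592/3)·log(0.64/2.3) = +0.011 V.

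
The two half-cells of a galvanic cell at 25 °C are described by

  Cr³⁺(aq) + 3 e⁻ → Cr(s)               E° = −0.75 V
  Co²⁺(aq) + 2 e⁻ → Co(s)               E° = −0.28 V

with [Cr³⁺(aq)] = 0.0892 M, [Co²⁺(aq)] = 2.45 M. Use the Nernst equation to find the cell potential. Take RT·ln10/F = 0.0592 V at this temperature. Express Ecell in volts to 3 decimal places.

The Co²⁺/Co couple has the more positive E°, so it is the cathode; Cr³⁺/Cr is the anode.
E°cell = −0.28 − (−0.75) = +0.47 V, with n = 6 electrons transferred.
The balanced reaction is 3 Co²⁺(aq) + 2 Cr(s) → 3 Co(s) + 2 Cr³⁺(aq), so Q = [Cr³⁺(aq)]^2 / [Co²⁺(aq)]^3 = 0.000541 and log Q = −3.267.
E = E° − (0.0592/n)·log Q = +0.47 − (0.0592/6)(−3.267) = +0.502 V.

+0.502 V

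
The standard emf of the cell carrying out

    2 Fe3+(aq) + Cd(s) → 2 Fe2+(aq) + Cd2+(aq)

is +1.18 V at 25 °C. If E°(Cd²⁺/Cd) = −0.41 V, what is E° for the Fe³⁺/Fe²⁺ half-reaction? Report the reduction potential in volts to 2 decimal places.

In the reaction as written the Fe³⁺/Fe²⁺ couple is reduced (cathode) and Cd²⁺/Cd is oxidized (anode), so E°cell = E°(Fe³⁺/Fe²⁺) − E°(Cd²⁺/Cd).
E°(Fe³⁺/Fe²⁺) = E°cell + E°(anode) = +1.18 + (−0.41) = +0.77 V.

+0.77 V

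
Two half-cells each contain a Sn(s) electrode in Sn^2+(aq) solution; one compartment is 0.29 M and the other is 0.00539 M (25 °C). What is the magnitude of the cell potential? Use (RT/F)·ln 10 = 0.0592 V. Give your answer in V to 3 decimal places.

For a concentration cell E°cell = 0, since both electrodes use the same couple.
The compartment with the higher Sn^2+(aq) concentration (0.29 M) acts as the cathode; ions are reduced there and produced at the dilute (0.00539 M) anode.
With n = 2, Ecell = −(0.0592/2)·log([dilute]/[conc]) = −(0.0592/2)·log(0.00539/0.29) = +0.051 V.

0.051 V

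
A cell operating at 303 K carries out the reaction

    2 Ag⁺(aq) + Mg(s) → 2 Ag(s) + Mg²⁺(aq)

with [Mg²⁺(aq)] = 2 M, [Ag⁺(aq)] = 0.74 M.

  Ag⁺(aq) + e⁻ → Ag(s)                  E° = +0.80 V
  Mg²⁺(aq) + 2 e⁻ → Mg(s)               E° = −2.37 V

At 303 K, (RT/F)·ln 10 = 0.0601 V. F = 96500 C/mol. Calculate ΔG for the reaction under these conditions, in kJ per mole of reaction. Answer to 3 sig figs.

−609 kJ/mol

With Ag⁺/Ag reduced at the cathode, E°cell = +0.80 − (−2.37) = +3.17 V and n = 2.
Q = [Mg²⁺(aq)] / [Ag⁺(aq)]^2 = 3.65, so log Q = 0.563 and E = +3.17 − (0.0601/2)(0.563) = +3.1531 V.
Finally ΔG = −nFE = −(2)(96500 C/mol)(+3.1531 V) = −609 kJ/mol.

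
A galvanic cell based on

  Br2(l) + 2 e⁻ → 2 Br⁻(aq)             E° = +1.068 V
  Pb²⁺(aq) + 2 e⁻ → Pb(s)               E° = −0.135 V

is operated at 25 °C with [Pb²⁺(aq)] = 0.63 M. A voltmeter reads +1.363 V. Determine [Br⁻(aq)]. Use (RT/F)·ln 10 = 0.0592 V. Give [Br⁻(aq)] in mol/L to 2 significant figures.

With Br₂/Br⁻ at the cathode and Pb²⁺/Pb at the anode, E°cell = +1.068 − (−0.135) = +1.203 V (n = 2).
From the Nernst equation, log Q = n(E° − E)/0.0592 = 2·(+1.203 − (+1.363))/0.0592 = −5.405.
The balanced reaction is Br2(l) + Pb(s) → 2 Br⁻(aq) + Pb²⁺(aq), so Q = [Br⁻(aq)]^2·[Pb²⁺(aq)].
Isolating [Br⁻(aq)] in Q = 10^{−5.405} yields log [Br⁻(aq)] = −2.602, i.e. 0.0025 M.

0.0025 M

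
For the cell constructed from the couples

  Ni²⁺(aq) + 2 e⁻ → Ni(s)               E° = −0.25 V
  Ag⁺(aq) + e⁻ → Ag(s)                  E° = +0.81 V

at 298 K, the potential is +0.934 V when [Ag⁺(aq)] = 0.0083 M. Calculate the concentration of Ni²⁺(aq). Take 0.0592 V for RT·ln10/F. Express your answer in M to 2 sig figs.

The Ag⁺/Ag couple has the larger reduction potential, so it is the cathode: E°cell = +0.81 − (−0.25) = +1.06 V and n = 2.
Rearranging E = E° − (0.0592/n)·log Q gives log Q = 2(+1.06 − (+0.934))/0.0592 = 4.257.
The balanced reaction is 2 Ag⁺(aq) + Ni(s) → 2 Ag(s) + Ni²⁺(aq), so Q = [Ni²⁺(aq)] / [Ag⁺(aq)]^2.
Isolating [Ni²⁺(aq)] in Q = 10^{4.257} yields log [Ni²⁺(aq)] = 0.095, i.e. 1.2 M.

1.2 M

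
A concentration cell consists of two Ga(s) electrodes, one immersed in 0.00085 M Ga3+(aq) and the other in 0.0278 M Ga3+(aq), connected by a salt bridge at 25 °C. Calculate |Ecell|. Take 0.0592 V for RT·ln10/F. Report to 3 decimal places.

0.030 V

For a concentration cell E°cell = 0, since both electrodes use the same couple.
The compartment with the higher Ga3+(aq) concentration (0.0278 M) acts as the cathode; ions are reduced there and produced at the dilute (0.00085 M) anode.
With n = 3, Ecell = −(0.0592/3)·log([dilute]/[conc]) = −(0.0592/3)·log(0.00085/0.0278) = +0.030 V.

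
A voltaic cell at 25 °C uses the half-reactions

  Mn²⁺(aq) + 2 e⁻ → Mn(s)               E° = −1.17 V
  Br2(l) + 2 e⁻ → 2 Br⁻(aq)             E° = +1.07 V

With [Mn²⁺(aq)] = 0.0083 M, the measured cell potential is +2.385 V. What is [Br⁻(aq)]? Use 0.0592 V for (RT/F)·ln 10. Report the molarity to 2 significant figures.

0.039 M

The Br₂/Br⁻ couple has the larger reduction potential, so it is the cathode: E°cell = +1.07 − (−1.17) = +2.24 V and n = 2.
Since E = E° − (0.0592/n)·log Q, log Q = n(E° − E)/0.0592 = −4.899.
The balanced reaction is Br2(l) + Mn(s) → 2 Br⁻(aq) + Mn²⁺(aq), so Q = [Br⁻(aq)]^2·[Mn²⁺(aq)].
Solving for the unknown gives log [Br⁻(aq)] = −1.409, so [Br⁻(aq)] ≈ 0.039 M.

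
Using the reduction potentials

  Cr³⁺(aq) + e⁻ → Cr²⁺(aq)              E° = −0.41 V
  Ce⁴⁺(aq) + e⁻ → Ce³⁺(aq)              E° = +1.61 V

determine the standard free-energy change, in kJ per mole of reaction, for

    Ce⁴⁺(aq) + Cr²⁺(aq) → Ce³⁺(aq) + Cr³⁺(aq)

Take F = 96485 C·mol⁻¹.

−195 kJ/mol

In the reaction as written Ce⁴⁺(aq) is reduced, so the Ce⁴⁺/Ce³⁺ couple is the cathode and Cr³⁺/Cr²⁺ is the anode.
E°cell = +1.61 − (−0.41) = +2.02 V; balancing electrons gives n = 1.
ΔG° = −nFE°cell = −(1)(96485)(+2.02) J/mol = −195 kJ/mol.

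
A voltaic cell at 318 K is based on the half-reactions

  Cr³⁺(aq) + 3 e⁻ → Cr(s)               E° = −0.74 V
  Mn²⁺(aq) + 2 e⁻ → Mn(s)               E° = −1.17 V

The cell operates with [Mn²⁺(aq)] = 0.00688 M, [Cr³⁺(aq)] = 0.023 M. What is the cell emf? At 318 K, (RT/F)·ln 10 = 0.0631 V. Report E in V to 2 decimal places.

Since E°(Cr³⁺/Cr) > E°(Mn²⁺/Mn), Cr³⁺/Cr serves as the cathode.
The standard potential is −0.74 − (−1.17) = +0.43 V and the balanced reaction transfers n = 6 electrons.
The balanced reaction is 2 Cr³⁺(aq) + 3 Mn(s) → 2 Cr(s) + 3 Mn²⁺(aq), so Q = [Mn²⁺(aq)]^3 / [Cr³⁺(aq)]^2 = 0.000616 and log Q = −3.211.
E = E° − (0.0631/n)·log Q = +0.43 − (0.0631/6)(−3.211) = +0.46 V.

+0.46 V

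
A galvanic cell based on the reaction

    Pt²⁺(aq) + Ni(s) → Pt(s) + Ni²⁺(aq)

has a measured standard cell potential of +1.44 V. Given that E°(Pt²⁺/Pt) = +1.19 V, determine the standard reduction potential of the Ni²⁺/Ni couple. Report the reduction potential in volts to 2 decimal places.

In the reaction as written the Pt²⁺/Pt couple is reduced (cathode) and Ni²⁺/Ni is oxidized (anode), so E°cell = E°(Pt²⁺/Pt) − E°(Ni²⁺/Ni).
E°(Ni²⁺/Ni) = E°(cathode) − E°cell = +1.19 − (+1.44) = −0.25 V.

−0.25 V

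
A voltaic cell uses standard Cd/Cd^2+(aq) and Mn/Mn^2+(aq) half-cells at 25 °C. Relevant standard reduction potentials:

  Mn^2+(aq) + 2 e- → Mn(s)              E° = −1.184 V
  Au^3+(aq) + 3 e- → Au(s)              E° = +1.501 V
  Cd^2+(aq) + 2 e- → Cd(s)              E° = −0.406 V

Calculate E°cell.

+0.778 V

Of the two couples in this cell, the one with the more positive reduction potential is reduced at the cathode: here that is Cd²⁺/Cd (−0.406 V); Mn²⁺/Mn (−1.184 V) is the anode.
E°cell = E°(cathode) − E°(anode) = −0.406 − (−1.184) = +0.778 V.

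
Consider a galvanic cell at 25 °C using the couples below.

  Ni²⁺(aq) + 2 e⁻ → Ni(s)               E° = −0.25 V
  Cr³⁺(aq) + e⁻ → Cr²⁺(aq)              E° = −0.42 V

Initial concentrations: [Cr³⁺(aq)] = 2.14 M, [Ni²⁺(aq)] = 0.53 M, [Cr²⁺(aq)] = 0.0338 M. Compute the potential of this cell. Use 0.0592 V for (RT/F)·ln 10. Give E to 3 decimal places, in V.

The Ni²⁺/Ni couple has the more positive E°, so it is the cathode; Cr³⁺/Cr²⁺ is the anode.
E°cell = E°cat − E°an = −0.25 − (−0.42) = +0.17 V; n = 2.
Balancing gives Ni²⁺(aq) + 2 Cr²⁺(aq) → Ni(s) + 2 Cr³⁺(aq); hence Q = [Cr³⁺(aq)]^2 / ([Ni²⁺(aq)]·[Cr²⁺(aq)]^2) = 7.56×10^3 (log Q = 3.879).
Applying E = E° − (RT ln10/nF)·log Q gives +0.17 − (0.0592/2)(3.879) = +0.055 V.

+0.055 V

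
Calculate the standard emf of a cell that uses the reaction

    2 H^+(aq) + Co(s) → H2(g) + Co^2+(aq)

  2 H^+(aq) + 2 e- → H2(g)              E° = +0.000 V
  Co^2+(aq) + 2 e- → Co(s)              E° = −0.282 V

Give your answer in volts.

H^+(aq) gains electrons, so the 2H⁺/H₂ couple is the cathode; the Co²⁺/Co couple is the anode.
E°cell = E°(cathode) − E°(anode) = +0.000 − (−0.282) = +0.282 V.

+0.282 V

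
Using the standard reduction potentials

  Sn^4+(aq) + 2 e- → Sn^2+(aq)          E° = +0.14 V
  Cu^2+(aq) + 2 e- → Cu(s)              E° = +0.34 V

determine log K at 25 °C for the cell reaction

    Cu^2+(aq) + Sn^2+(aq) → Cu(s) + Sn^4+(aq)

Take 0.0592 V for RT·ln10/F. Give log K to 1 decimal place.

log K = 6.8

The Cu²⁺/Cu couple is reduced (cathode); E°cell = +0.34 − (+0.14) = +0.20 V with n = 2.
At equilibrium E = 0, so log K = nE°cell / 0.0592 = (2)(+0.20) / 0.0592 = 6.8.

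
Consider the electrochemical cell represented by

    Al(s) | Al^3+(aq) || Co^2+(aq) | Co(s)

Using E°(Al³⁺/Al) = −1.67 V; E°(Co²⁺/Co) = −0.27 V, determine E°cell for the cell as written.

+1.40 V

By convention the left-hand electrode in cell notation is the anode (oxidation) and the right-hand electrode is the cathode (reduction).
E°cell = E°(right) − E°(left) = −0.27 − (−1.67) = +1.40 V.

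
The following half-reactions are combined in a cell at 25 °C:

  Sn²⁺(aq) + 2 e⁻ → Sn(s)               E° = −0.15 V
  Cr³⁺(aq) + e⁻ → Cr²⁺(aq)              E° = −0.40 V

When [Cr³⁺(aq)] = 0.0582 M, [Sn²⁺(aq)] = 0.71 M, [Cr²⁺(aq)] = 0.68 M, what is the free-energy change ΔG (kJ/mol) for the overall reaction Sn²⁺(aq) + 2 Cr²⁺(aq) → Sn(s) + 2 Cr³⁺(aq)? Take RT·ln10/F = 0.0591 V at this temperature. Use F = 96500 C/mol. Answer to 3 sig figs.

−59.6 kJ/mol

With Sn²⁺/Sn reduced at the cathode, E°cell = −0.15 − (−0.40) = +0.25 V and n = 2.
Here Q = [Cr³⁺(aq)]^2 / ([Sn²⁺(aq)]·[Cr²⁺(aq)]^2) = 0.0103 (log Q = −1.986), giving E = +0.25 − (0.0591/2)·(−1.986) = +0.3087 V.
Finally ΔG = −nFE = −(2)(96500 C/mol)(+0.3087 V) = −59.6 kJ/mol.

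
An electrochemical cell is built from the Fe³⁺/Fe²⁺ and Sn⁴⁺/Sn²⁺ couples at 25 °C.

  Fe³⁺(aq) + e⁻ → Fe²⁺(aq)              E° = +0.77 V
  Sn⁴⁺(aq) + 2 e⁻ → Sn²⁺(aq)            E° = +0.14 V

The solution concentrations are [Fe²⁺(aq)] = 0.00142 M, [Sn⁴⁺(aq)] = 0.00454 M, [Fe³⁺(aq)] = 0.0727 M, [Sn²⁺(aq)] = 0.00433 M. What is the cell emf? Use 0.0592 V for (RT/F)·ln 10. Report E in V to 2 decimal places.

Since E°(Fe³⁺/Fe²⁺) > E°(Sn⁴⁺/Sn²⁺), Fe³⁺/Fe²⁺ serves as the cathode.
E°cell = E°cat − E°an = +0.77 − (+0.14) = +0.63 V; n = 2.
Balancing gives 2 Fe³⁺(aq) + Sn²⁺(aq) → 2 Fe²⁺(aq) + Sn⁴⁺(aq); hence Q = ([Fe²⁺(aq)]^2·[Sn⁴⁺(aq)]) / ([Fe³⁺(aq)]^2·[Sn²⁺(aq)]) = 0.0004 (log Q = −3.398).
By the Nernst equation, E = +0.63 − (0.0592/2)·(−3.398) = +0.73 V.

+0.73 V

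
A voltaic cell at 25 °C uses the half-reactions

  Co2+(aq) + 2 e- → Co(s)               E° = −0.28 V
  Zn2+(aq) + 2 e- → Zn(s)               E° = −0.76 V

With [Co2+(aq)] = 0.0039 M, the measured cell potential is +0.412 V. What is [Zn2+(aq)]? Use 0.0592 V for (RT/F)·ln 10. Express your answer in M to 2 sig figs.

With Co²⁺/Co at the cathode and Zn²⁺/Zn at the anode, E°cell = −0.28 − (−0.76) = +0.48 V (n = 2).
From the Nernst equation, log Q = n(E° − E)/0.0592 = 2·(+0.48 − (+0.412))/0.0592 = 2.297.
The balanced reaction is Co2+(aq) + Zn(s) → Co(s) + Zn2+(aq), so Q = [Zn2+(aq)] / [Co2+(aq)].
Substituting the known concentrations and solving, log [Zn2+(aq)] = −0.112 and [Zn2+(aq)] = 0.77 M.

0.77 M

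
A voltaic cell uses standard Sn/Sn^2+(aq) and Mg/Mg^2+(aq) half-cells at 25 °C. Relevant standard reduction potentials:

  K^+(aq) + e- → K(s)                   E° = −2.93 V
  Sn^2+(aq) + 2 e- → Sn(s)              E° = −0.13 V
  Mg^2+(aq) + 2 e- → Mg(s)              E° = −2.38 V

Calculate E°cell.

+2.25 V

Of the two couples in this cell, the one with the more positive reduction potential is reduced at the cathode: here that is Sn²⁺/Sn (−0.13 V); Mg²⁺/Mg (−2.38 V) is the anode.
E°cell = E°(cathode) − E°(anode) = −0.13 − (−2.38) = +2.25 V.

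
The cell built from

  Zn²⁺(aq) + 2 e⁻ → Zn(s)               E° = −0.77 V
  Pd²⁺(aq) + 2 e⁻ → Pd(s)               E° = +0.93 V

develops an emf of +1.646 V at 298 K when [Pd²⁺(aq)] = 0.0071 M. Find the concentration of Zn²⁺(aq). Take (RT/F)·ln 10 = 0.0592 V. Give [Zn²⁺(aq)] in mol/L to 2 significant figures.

0.47 M

With Pd²⁺/Pd at the cathode and Zn²⁺/Zn at the anode, E°cell = +0.93 − (−0.77) = +1.70 V (n = 2).
Rearranging E = E° − (0.0592/n)·log Q gives log Q = 2(+1.70 − (+1.646))/0.0592 = 1.824.
Balancing electrons gives Pd²⁺(aq) + Zn(s) → Pd(s) + Zn²⁺(aq); thus Q = [Zn²⁺(aq)] / [Pd²⁺(aq)].
Substituting the known concentrations and solving, log [Zn²⁺(aq)] = −0.325 and [Zn²⁺(aq)] = 0.47 M.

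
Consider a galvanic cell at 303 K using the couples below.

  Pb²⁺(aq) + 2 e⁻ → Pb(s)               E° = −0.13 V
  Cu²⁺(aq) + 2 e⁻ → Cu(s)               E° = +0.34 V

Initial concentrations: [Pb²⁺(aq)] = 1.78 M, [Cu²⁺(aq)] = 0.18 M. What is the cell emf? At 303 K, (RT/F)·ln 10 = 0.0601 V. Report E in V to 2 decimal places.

Since E°(Cu²⁺/Cu) > E°(Pb²⁺/Pb), Cu²⁺/Cu serves as the cathode.
The standard potential is +0.34 − (−0.13) = +0.47 V and the balanced reaction transfers n = 2 electrons.
For the overall reaction Cu²⁺(aq) + Pb(s) → Cu(s) + Pb²⁺(aq), Q = [Pb²⁺(aq)] / [Cu²⁺(aq)] = 9.89, giving log Q = 0.995.
E = E° − (0.0601/n)·log Q = +0.47 − (0.0601/2)(0.995) = +0.44 V.

+0.44 V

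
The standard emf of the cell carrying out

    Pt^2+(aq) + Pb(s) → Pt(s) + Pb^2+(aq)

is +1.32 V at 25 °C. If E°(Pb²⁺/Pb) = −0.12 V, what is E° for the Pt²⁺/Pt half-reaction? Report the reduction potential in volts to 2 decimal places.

+1.20 V

In the reaction as written the Pt²⁺/Pt couple is reduced (cathode) and Pb²⁺/Pb is oxidized (anode), so E°cell = E°(Pt²⁺/Pt) − E°(Pb²⁺/Pb).
E°(Pt²⁺/Pt) = E°cell + E°(anode) = +1.32 + (−0.12) = +1.20 V.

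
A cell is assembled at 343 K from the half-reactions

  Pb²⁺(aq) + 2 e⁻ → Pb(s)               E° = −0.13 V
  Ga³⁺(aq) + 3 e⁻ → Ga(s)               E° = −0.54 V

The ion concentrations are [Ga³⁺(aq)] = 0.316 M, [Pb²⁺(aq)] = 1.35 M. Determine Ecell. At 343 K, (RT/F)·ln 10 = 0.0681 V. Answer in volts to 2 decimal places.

+0.43 V

Since E°(Pb²⁺/Pb) > E°(Ga³⁺/Ga), Pb²⁺/Pb serves as the cathode.
The standard potential is −0.13 − (−0.54) = +0.41 V and the balanced reaction transfers n = 6 electrons.
Balancing gives 3 Pb²⁺(aq) + 2 Ga(s) → 3 Pb(s) + 2 Ga³⁺(aq); hence Q = [Ga³⁺(aq)]^2 / [Pb²⁺(aq)]^3 = 0.0406 (log Q = −1.392).
E = E° − (0.0681/n)·log Q = +0.41 − (0.0681/6)(−1.392) = +0.43 V.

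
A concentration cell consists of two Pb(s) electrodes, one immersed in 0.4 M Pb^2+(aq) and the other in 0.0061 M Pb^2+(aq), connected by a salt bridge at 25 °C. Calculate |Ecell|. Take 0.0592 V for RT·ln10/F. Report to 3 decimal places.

0.054 V

For a concentration cell E°cell = 0, since both electrodes use the same couple.
The compartment with the higher Pb^2+(aq) concentration (0.4 M) acts as the cathode; ions are reduced there and produced at the dilute (0.0061 M) anode.
With n = 2, Ecell = −(0.0592/2)·log([dilute]/[conc]) = −(0.0592/2)·log(0.0061/0.4) = +0.054 V.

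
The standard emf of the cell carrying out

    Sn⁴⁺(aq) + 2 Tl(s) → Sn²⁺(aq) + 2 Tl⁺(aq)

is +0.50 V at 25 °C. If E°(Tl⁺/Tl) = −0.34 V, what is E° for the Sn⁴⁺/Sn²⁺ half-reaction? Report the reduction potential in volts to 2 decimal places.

+0.16 V

In the reaction as written the Sn⁴⁺/Sn²⁺ couple is reduced (cathode) and Tl⁺/Tl is oxidized (anode), so E°cell = E°(Sn⁴⁺/Sn²⁺) − E°(Tl⁺/Tl).
E°(Sn⁴⁺/Sn²⁺) = E°cell + E°(anode) = +0.50 + (−0.34) = +0.16 V.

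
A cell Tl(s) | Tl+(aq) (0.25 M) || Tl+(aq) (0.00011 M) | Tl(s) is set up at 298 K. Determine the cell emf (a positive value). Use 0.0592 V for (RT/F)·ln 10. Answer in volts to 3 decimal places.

0.199 V

For a concentration cell E°cell = 0, since both electrodes use the same couple.
The compartment with the higher Tl+(aq) concentration (0.25 M) acts as the cathode; ions are reduced there and produced at the dilute (0.00011 M) anode.
With n = 1, Ecell = −(0.0592/1)·log([dilute]/[conc]) = −(0.0592/1)·log(0.00011/0.25) = +0.199 V.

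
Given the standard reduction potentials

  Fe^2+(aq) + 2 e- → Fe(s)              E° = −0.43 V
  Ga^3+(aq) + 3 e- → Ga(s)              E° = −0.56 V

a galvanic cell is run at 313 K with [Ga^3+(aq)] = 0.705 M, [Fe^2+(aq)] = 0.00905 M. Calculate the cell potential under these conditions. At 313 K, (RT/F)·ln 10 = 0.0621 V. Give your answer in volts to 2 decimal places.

Since E°(Fe²⁺/Fe) > E°(Ga³⁺/Ga), Fe²⁺/Fe serves as the cathode.
E°cell = E°cat − E°an = −0.43 − (−0.56) = +0.13 V; n = 6.
For the overall reaction 3 Fe^2+(aq) + 2 Ga(s) → 3 Fe(s) + 2 Ga^3+(aq), Q = [Ga^3+(aq)]^2 / [Fe^2+(aq)]^3 = 6.71×10^5, giving log Q = 5.826.
E = E° − (0.0621/n)·log Q = +0.13 − (0.0621/6)(5.826) = +0.07 V.

+0.07 V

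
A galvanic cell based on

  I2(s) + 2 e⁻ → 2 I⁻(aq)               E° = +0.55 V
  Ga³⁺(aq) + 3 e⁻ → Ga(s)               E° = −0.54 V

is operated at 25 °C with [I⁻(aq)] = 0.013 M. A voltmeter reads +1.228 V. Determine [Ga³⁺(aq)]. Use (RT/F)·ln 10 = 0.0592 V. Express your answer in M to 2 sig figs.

0.046 M

The I₂/I⁻ couple has the larger reduction potential, so it is the cathode: E°cell = +0.55 − (−0.54) = +1.09 V and n = 6.
Since E = E° − (0.0592/n)·log Q, log Q = n(E° − E)/0.0592 = −13.986.
For 3 I2(s) + 2 Ga(s) → 6 I⁻(aq) + 2 Ga³⁺(aq), the reaction quotient is Q = [I⁻(aq)]^6·[Ga³⁺(aq)]^2.
Solving for the unknown gives log [Ga³⁺(aq)] = −1.335, so [Ga³⁺(aq)] ≈ 0.046 M.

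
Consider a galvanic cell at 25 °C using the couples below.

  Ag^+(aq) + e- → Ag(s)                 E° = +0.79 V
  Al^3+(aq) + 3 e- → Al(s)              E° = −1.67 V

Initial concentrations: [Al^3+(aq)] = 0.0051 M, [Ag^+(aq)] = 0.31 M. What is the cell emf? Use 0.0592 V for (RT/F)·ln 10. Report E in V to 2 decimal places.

+2.48 V

The Ag⁺/Ag couple has the more positive E°, so it is the cathode; Al³⁺/Al is the anode.
The standard potential is +0.79 − (−1.67) = +2.46 V and the balanced reaction transfers n = 3 electrons.
Balancing gives 3 Ag^+(aq) + Al(s) → 3 Ag(s) + Al^3+(aq); hence Q = [Al^3+(aq)] / [Ag^+(aq)]^3 = 0.171 (log Q = −0.767).
E = E° − (0.0592/n)·log Q = +2.46 − (0.0592/3)(−0.767) = +2.48 V.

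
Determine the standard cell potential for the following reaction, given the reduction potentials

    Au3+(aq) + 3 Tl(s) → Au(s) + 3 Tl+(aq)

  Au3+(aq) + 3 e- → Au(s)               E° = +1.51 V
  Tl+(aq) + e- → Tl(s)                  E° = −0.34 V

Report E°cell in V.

In the reaction as written, Au3+(aq) is reduced (cathode) and Tl+(aq) is produced by oxidation at the anode.
E°cell = E°(cathode) − E°(anode) = +1.51 − (−0.34) = +1.85 V.
The positive value indicates the reaction is spontaneous as written.

+1.85 V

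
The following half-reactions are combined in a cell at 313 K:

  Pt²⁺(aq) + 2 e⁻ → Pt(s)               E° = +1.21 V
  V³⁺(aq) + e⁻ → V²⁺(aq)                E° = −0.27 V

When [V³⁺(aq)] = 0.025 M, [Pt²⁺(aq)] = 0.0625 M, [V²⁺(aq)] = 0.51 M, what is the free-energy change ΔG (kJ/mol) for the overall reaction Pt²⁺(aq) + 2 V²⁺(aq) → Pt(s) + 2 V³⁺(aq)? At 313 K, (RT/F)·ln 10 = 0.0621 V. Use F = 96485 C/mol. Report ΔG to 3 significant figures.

With Pt²⁺/Pt reduced at the cathode, E°cell = +1.21 − (−0.27) = +1.48 V and n = 2.
Here Q = [V³⁺(aq)]^2 / ([Pt²⁺(aq)]·[V²⁺(aq)]^2) = 0.0384 (log Q = −1.415), giving E = +1.48 − (0.0621/2)·(−1.415) = +1.5239 V.
Finally ΔG = −nFE = −(2)(96485 C/mol)(+1.5239 V) = −294 kJ/mol.

−294 kJ/mol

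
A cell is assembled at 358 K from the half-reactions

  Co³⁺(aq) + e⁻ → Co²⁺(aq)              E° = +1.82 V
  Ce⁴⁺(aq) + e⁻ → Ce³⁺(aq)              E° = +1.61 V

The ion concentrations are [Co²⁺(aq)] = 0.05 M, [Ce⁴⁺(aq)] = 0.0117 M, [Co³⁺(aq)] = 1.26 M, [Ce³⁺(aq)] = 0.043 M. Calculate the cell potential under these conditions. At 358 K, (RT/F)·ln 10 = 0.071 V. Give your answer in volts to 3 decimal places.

+0.350 V

Since E°(Co³⁺/Co²⁺) > E°(Ce⁴⁺/Ce³⁺), Co³⁺/Co²⁺ serves as the cathode.
The standard potential is +1.82 − (+1.61) = +0.21 V and the balanced reaction transfers n = 1 electron.
Balancing gives Co³⁺(aq) + Ce³⁺(aq) → Co²⁺(aq) + Ce⁴⁺(aq); hence Q = ([Co²⁺(aq)]·[Ce⁴⁺(aq)]) / ([Co³⁺(aq)]·[Ce³⁺(aq)]) = 0.0108 (log Q = −1.967).
Applying E = E° − (RT ln10/nF)·log Q gives +0.21 − (0.071/1)(−1.967) = +0.350 V.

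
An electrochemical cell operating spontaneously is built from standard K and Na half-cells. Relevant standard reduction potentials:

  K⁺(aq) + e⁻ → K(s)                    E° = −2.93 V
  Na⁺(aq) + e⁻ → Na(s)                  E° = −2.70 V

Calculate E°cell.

+0.23 V

Of the two couples in this cell, the one with the more positive reduction potential is reduced at the cathode: here that is Na⁺/Na (−2.70 V); K⁺/K (−2.93 V) is the anode.
E°cell = E°(cathode) − E°(anode) = −2.70 − (−2.93) = +0.23 V.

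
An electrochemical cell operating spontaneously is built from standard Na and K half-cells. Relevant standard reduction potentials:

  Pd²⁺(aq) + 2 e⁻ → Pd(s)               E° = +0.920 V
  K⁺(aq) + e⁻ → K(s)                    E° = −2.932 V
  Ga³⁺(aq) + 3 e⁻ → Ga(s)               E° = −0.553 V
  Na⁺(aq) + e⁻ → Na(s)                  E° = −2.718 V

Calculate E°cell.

The Na⁺/Na couple has the higher E°, so Na ion is reduced (cathode) and K is oxidized (anode).
E°cell = E°(cathode) − E°(anode) = −2.718 − (−2.932) = +0.214 V.

+0.214 V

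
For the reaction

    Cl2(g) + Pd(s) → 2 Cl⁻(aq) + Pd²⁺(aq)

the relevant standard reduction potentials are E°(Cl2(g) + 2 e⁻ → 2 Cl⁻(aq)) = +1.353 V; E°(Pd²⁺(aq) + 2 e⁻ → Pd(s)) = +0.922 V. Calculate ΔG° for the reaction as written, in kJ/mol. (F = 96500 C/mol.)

−83.2 kJ/mol

In the reaction as written Cl2(g) is reduced, so the Cl₂/Cl⁻ couple is the cathode and Pd²⁺/Pd is the anode.
E°cell = +1.353 − (+0.922) = +0.431 V; balancing electrons gives n = 2.
ΔG° = −nFE°cell = −(2)(96500)(+0.431) J/mol = −83.2 kJ/mol.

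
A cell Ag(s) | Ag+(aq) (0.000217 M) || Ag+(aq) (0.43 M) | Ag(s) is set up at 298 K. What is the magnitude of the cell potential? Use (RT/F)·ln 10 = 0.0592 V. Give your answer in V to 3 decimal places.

For a concentration cell E°cell = 0, since both electrodes use the same couple.
The compartment with the higher Ag+(aq) concentration (0.43 M) acts as the cathode; ions are reduced there and produced at the dilute (0.000217 M) anode.
With n = 1, Ecell = −(0.0592/1)·log([dilute]/[conc]) = −(0.0592/1)·log(0.000217/0.43) = +0.195 V.

0.195 V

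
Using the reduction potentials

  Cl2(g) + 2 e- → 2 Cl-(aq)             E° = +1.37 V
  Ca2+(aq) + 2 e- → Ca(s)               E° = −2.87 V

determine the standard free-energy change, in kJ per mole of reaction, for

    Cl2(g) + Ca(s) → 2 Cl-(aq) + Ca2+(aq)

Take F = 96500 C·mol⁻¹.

−818 kJ/mol

In the reaction as written Cl2(g) is reduced, so the Cl₂/Cl⁻ couple is the cathode and Ca²⁺/Ca is the anode.
E°cell = +1.37 − (−2.87) = +4.24 V; balancing electrons gives n = 2.
ΔG° = −nFE°cell = −(2)(96500)(+4.24) J/mol = −818 kJ/mol.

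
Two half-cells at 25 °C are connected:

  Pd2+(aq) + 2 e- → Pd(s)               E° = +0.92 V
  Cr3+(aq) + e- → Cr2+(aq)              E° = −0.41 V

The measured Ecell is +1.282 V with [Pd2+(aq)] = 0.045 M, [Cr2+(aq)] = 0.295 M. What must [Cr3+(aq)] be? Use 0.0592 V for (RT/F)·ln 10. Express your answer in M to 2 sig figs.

0.40 M

With Pd²⁺/Pd at the cathode and Cr³⁺/Cr²⁺ at the anode, E°cell = +0.92 − (−0.41) = +1.33 V (n = 2).
Since E = E° − (0.0592/n)·log Q, log Q = n(E° − E)/0.0592 = 1.622.
Balancing electrons gives Pd2+(aq) + 2 Cr2+(aq) → Pd(s) + 2 Cr3+(aq); thus Q = [Cr3+(aq)]^2 / ([Pd2+(aq)]·[Cr2+(aq)]^2).
Solving for the unknown gives log [Cr3+(aq)] = −0.393, so [Cr3+(aq)] ≈ 0.40 M.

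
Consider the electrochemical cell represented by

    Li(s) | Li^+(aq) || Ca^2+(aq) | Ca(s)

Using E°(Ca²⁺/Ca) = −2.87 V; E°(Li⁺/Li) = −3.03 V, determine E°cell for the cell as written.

+0.16 V

By convention the left-hand electrode in cell notation is the anode (oxidation) and the right-hand electrode is the cathode (reduction).
E°cell = E°(right) − E°(left) = −2.87 − (−3.03) = +0.16 V.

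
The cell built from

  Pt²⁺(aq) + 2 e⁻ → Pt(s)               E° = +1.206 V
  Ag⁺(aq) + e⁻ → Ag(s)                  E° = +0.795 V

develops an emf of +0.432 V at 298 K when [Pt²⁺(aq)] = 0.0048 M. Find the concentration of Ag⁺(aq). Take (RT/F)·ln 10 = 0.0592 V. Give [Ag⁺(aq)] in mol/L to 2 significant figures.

Pt²⁺/Pt is the cathode (higher E°); E°cell = +1.206 − (+0.795) = +0.411 V with n = 2.
Since E = E° − (0.0592/n)·log Q, log Q = n(E° − E)/0.0592 = −0.709.
The balanced reaction is Pt²⁺(aq) + 2 Ag(s) → Pt(s) + 2 Ag⁺(aq), so Q = [Ag⁺(aq)]^2 / [Pt²⁺(aq)].
Isolating [Ag⁺(aq)] in Q = 10^{−0.709} yields log [Ag⁺(aq)] = −1.514, i.e. 0.031 M.

0.031 M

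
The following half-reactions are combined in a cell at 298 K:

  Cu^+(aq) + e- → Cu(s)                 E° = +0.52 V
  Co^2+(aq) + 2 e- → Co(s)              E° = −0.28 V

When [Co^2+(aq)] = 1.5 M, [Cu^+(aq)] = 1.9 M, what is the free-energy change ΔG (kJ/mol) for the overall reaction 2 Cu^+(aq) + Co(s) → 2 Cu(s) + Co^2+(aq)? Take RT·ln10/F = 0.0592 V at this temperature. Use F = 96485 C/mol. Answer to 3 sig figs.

E°cell = +0.52 − (−0.28) = +0.80 V; the balanced reaction transfers n = 2 electrons.
The reaction quotient is [Co^2+(aq)] / [Cu^+(aq)]^2 = 0.416; by Nernst, E = +0.80 − (0.0592/2)(−0.381) = +0.8113 V.
Then ΔG = −nFE = −2 × 96485 × +0.8113 J/mol = −157 kJ/mol.

−157 kJ/mol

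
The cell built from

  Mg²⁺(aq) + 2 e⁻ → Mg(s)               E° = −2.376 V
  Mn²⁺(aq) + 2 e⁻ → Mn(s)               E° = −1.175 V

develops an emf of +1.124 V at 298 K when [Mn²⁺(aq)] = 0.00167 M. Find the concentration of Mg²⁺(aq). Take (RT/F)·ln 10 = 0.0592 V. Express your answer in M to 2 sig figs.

The Mn²⁺/Mn couple has the larger reduction potential, so it is the cathode: E°cell = −1.175 − (−2.376) = +1.201 V and n = 2.
Since E = E° − (0.0592/n)·log Q, log Q = n(E° − E)/0.0592 = 2.601.
The balanced reaction is Mn²⁺(aq) + Mg(s) → Mn(s) + Mg²⁺(aq), so Q = [Mg²⁺(aq)] / [Mn²⁺(aq)].
Substituting the known concentrations and solving, log [Mg²⁺(aq)] = −0.176 and [Mg²⁺(aq)] = 0.67 M.

0.67 M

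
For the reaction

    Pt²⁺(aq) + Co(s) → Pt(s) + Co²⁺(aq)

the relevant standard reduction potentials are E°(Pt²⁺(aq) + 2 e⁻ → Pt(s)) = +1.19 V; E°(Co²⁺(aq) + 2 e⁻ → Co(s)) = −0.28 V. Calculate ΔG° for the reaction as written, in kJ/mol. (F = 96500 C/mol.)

−284 kJ/mol

In the reaction as written Pt²⁺(aq) is reduced, so the Pt²⁺/Pt couple is the cathode and Co²⁺/Co is the anode.
E°cell = +1.19 − (−0.28) = +1.47 V; balancing electrons gives n = 2.
ΔG° = −nFE°cell = −(2)(96500)(+1.47) J/mol = −284 kJ/mol.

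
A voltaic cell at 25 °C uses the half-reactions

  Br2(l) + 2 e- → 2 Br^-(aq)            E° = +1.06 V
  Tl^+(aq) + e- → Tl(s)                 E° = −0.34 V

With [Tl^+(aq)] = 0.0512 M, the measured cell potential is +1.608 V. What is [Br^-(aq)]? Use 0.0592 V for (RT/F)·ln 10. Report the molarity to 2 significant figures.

0.0060 M

Br₂/Br⁻ is the cathode (higher E°); E°cell = +1.06 − (−0.34) = +1.40 V with n = 2.
Since E = E° − (0.0592/n)·log Q, log Q = n(E° − E)/0.0592 = −7.027.
The balanced reaction is Br2(l) + 2 Tl(s) → 2 Br^-(aq) + 2 Tl^+(aq), so Q = [Br^-(aq)]^2·[Tl^+(aq)]^2.
Substituting the known concentrations and solving, log [Br^-(aq)] = −2.223 and [Br^-(aq)] = 0.0060 M.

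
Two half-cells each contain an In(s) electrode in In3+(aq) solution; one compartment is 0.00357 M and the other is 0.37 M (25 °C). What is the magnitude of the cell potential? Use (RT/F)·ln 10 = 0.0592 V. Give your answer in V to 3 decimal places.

For a concentration cell E°cell = 0, since both electrodes use the same couple.
The compartment with the higher In3+(aq) concentration (0.37 M) acts as the cathode; ions are reduced there and produced at the dilute (0.00357 M) anode.
With n = 3, Ecell = −(0.0592/3)·log([dilute]/[conc]) = −(0.0592/3)·log(0.00357/0.37) = +0.040 V.

0.040 V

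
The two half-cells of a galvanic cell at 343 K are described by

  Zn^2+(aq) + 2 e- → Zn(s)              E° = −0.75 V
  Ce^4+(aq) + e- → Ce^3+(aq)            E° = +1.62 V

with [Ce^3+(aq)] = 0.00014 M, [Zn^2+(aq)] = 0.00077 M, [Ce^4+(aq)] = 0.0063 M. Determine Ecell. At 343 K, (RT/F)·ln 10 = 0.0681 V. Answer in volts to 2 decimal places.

Ce⁴⁺/Ce³⁺ is reduced (cathode, E° = +1.62 V) and Zn²⁺/Zn is oxidized (anode).
The standard potential is +1.62 − (−0.75) = +2.37 V and the balanced reaction transfers n = 2 electrons.
For the overall reaction 2 Ce^4+(aq) + Zn(s) → 2 Ce^3+(aq) + Zn^2+(aq), Q = ([Ce^3+(aq)]^2·[Zn^2+(aq)]) / [Ce^4+(aq)]^2 = 3.8×10^−7, giving log Q = −6.420.
E = E° − (0.0681/n)·log Q = +2.37 − (0.0681/2)(−6.420) = +2.59 V.

+2.59 V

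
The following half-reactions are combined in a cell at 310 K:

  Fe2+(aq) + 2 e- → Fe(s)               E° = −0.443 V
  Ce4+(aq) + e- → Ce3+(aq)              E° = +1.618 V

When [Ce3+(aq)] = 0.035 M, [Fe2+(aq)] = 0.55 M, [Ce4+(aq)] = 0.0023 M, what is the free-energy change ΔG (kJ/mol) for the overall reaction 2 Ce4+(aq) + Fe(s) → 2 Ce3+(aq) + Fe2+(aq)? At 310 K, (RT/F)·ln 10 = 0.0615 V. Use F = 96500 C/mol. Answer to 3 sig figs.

−385 kJ/mol

With Ce⁴⁺/Ce³⁺ reduced at the cathode, E°cell = +1.618 − (−0.443) = +2.061 V and n = 2.
The reaction quotient is ([Ce3+(aq)]^2·[Fe2+(aq)]) / [Ce4+(aq)]^2 = 127; by Nernst, E = +2.061 − (0.0615/2)(2.105) = +1.9963 V.
Then ΔG = −nFE = −2 × 96500 × +1.9963 J/mol = −385 kJ/mol.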